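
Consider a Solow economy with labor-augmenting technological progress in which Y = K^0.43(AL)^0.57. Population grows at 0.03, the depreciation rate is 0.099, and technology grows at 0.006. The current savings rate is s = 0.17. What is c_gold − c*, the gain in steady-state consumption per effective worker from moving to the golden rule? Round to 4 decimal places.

Capital per effective worker breaks even when investment replaces (n + g + δ)·k; here n + g + δ = 0.135.
Current steady state (s = 0.17): k* = (0.17/0.135)^(1/0.57) ≈ 1.4984, y* = 1.4984^0.43 ≈ 1.1899, c* = (1−0.17)·1.1899 ≈ 0.9877.
Golden rule sets MPK = n+g+δ: 0.43·k^(0.43−1) = 0.135, so k_gold = (0.43/0.135)^(1/0.57) ≈ 7.6330.
y_gold = 7.6330^0.43 ≈ 2.3964, c_gold = y_gold − 0.135·k_gold ≈ 1.3659.
Gain: Δc = 1.3659 − 0.9877 ≈ 0.3783.

Δc ≈ 0.3783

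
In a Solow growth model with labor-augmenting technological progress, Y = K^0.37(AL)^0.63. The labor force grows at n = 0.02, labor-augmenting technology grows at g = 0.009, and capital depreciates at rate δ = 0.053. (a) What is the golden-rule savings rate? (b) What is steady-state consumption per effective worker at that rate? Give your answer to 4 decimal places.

Break-even investment rate: n + g + δ = 0.02 + 0.009 + 0.053 = 0.082.
For Cobb-Douglas, s_gold equals capital's share: s_gold = 0.37.
Golden rule sets MPK = n+g+δ: 0.37·k^(0.37−1) = 0.082, so k_gold = (0.37/0.082)^(1/0.63) ≈ 10.9323.
y_gold = 10.9323^0.37 ≈ 2.4228; c_gold = (1−0.37)·y_gold ≈ 1.5264.

(a) s_gold = 0.3700; (b) c_gold ≈ 1.5264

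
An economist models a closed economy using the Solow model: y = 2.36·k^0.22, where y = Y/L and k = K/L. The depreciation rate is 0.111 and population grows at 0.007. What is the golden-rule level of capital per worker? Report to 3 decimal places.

n + δ = 0.007 + 0.111 = 0.118.
Maximizing c = f(k) − (n+δ)·k gives f'(k) = n+δ, i.e. 0.22·2.36·k^(0.22−1) = 0.118, so k_gold = (0.22·2.36/0.118)^(1/0.78) ≈ 6.6825.

k_gold ≈ 6.683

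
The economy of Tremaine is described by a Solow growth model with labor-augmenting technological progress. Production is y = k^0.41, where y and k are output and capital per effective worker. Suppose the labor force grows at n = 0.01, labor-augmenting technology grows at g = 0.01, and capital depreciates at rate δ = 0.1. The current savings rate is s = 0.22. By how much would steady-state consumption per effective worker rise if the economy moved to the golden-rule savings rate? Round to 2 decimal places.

Break-even investment rate: n + g + δ = 0.01 + 0.01 + 0.1 = 0.12.
Current steady state (s = 0.22): k* = (0.22/0.12)^(1/0.59) ≈ 2.7936, y* = 2.7936^0.41 ≈ 1.5238, c* = (1−0.22)·1.5238 ≈ 1.1886.
Maximizing c = f(k) − (n+g+δ)·k gives f'(k) = n+g+δ, i.e. 0.41·k^(0.41−1) = 0.12, so k_gold = (0.41/0.12)^(1/0.59) ≈ 8.0244.
y_gold = 8.0244^0.41 ≈ 2.3486, c_gold = y_gold − 0.12·k_gold ≈ 1.3857.
Gain: Δc = 1.3857 − 1.1886 ≈ 0.1971.

Δc ≈ 0.20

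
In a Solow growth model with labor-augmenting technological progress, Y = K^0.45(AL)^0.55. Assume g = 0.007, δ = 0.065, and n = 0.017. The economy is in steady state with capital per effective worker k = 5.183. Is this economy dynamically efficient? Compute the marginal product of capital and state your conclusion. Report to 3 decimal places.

dynamically efficient; MPK ≈ 0.182

Capital per effective worker breaks even when investment replaces (n + g + δ)·k; here n + g + δ = 0.089.
MPK = 0.45·k^(0.45−1) = 0.45·5.183^(-0.55) ≈ 0.1821.
MPK > 0.089, so the economy is dynamically efficient (under-saving).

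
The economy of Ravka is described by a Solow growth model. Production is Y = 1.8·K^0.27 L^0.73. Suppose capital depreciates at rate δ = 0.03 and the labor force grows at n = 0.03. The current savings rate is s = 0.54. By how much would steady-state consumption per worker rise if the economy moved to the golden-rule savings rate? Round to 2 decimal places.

n + δ = 0.03 + 0.03 = 0.06.
Current steady state (s = 0.54): k* = (0.54·1.8/0.06)^(1/0.73) ≈ 45.3806, y* = 1.8·45.3806^0.27 ≈ 5.0423, c* = (1−0.54)·5.0423 ≈ 2.3195.
Setting f'(k) = n+δ gives 0.27·1.8·k^(0.27−1) = 0.06, hence k_gold = (0.27·1.8/0.06)^(1/0.73) ≈ 17.5590.
y_gold = 1.8·17.5590^0.27 ≈ 3.9020, c_gold = y_gold − 0.06·k_gold ≈ 2.8485.
Gain: Δc = 2.8485 − 2.3195 ≈ 0.5290.

Δc ≈ 0.53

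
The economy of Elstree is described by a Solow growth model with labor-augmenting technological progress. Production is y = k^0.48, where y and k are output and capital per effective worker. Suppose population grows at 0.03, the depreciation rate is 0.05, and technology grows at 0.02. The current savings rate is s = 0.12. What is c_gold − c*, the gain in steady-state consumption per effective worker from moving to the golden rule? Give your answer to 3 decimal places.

Δc ≈ 1.171

n + g + δ = 0.03 + 0.02 + 0.05 = 0.1.
Current steady state (s = 0.12): k* = (0.12/0.1)^(1/0.52) ≈ 1.4199, y* = 1.4199^0.48 ≈ 1.1833, c* = (1−0.12)·1.1833 ≈ 1.0413.
Maximizing c = f(k) − (n+g+δ)·k gives f'(k) = n+g+δ, i.e. 0.48·k^(0.48−1) = 0.1, so k_gold = (0.48/0.1)^(1/0.52) ≈ 20.4211.
y_gold = 20.4211^0.48 ≈ 4.2544, c_gold = y_gold − 0.1·k_gold ≈ 2.2123.
Gain: Δc = 2.2123 − 1.0413 ≈ 1.1710.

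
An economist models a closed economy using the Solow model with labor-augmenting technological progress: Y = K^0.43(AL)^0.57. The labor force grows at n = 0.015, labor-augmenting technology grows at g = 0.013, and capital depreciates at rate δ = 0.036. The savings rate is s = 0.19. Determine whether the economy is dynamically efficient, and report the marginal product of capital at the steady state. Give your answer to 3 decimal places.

Break-even investment rate: n + g + δ = 0.015 + 0.013 + 0.036 = 0.064.
Steady-state k*: s·k^0.43 = 0.064·k gives k* = (0.19/0.064)^(1/0.57) ≈ 6.7465.
MPK = 0.43·6.7465^(-0.57) ≈ 0.1448.
MPK > n+g+δ = 0.064, so the economy is dynamically efficient (under-saving).

dynamically efficient; MPK ≈ 0.145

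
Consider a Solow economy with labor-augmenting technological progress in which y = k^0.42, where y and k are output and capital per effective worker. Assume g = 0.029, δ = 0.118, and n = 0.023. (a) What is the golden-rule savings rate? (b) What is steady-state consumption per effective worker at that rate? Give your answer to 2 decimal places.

The effective depreciation rate is n + g + δ = 0.023 + 0.029 + 0.118 = 0.17.
For Cobb-Douglas, s_gold equals capital's share: s_gold = 0.42.
Maximizing c = f(k) − (n+g+δ)·k gives f'(k) = n+g+δ, i.e. 0.42·k^(0.42−1) = 0.17, so k_gold = (0.42/0.17)^(1/0.58) ≈ 4.7560.
y_gold = 4.7560^0.42 ≈ 1.9250; c_gold = (1−0.42)·y_gold ≈ 1.1165.

(a) s_gold = 0.42; (b) c_gold ≈ 1.12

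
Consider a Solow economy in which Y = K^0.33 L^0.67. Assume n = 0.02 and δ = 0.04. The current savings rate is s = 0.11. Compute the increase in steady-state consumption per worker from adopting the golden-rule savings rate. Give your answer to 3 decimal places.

Break-even investment rate: n + δ = 0.02 + 0.04 = 0.06.
Current steady state (s = 0.11): k* = (0.11/0.06)^(1/0.67) ≈ 2.4711, y* = 2.4711^0.33 ≈ 1.3479, c* = (1−0.11)·1.3479 ≈ 1.1996.
Maximizing c = f(k) − (n+δ)·k gives f'(k) = n+δ, i.e. 0.33·k^(0.33−1) = 0.06, so k_gold = (0.33/0.06)^(1/0.67) ≈ 12.7356.
y_gold = 12.7356^0.33 ≈ 2.3156, c_gold = y_gold − 0.06·k_gold ≈ 1.5514.
Gain: Δc = 1.5514 − 1.1996 ≈ 0.3518.

Δc ≈ 0.352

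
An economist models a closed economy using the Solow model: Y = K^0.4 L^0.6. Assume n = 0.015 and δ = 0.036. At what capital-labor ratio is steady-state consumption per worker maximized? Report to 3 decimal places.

Break-even investment rate: n + δ = 0.015 + 0.036 = 0.051.
At the golden rule the marginal product of capital equals n+δ: 0.4·k^(0.4−1) = 0.051. Solving, k_gold = (0.4/0.051)^(1/0.6) ≈ 30.9611.

k_gold ≈ 30.961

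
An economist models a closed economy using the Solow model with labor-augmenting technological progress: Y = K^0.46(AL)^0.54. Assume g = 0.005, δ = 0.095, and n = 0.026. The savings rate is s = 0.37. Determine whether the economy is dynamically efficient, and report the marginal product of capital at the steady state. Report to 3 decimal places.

Capital per effective worker breaks even when investment replaces (n + g + δ)·k; here n + g + δ = 0.126.
Steady-state k*: s·k^0.46 = 0.126·k gives k* = (0.37/0.126)^(1/0.54) ≈ 7.3511.
MPK = 0.46·7.3511^(-0.54) ≈ 0.1566.
MPK > n+g+δ = 0.126, so the economy is dynamically efficient (under-saving).

dynamically efficient; MPK ≈ 0.157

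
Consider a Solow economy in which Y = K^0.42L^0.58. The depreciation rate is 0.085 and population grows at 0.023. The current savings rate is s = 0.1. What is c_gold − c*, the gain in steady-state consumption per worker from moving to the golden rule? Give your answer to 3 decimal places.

The effective depreciation rate is n + δ = 0.023 + 0.085 = 0.108.
Current steady state (s = 0.1): k* = (0.1/0.108)^(1/0.58) ≈ 0.8757, y* = 0.8757^0.42 ≈ 0.9458, c* = (1−0.1)·0.9458 ≈ 0.8512.
Golden rule sets MPK = n+δ: 0.42·k^(0.42−1) = 0.108, so k_gold = (0.42/0.108)^(1/0.58) ≈ 10.3978.
y_gold = 10.3978^0.42 ≈ 2.6737, c_gold = y_gold − 0.108·k_gold ≈ 1.5508.
Gain: Δc = 1.5508 − 0.8512 ≈ 0.6995.

Δc ≈ 0.700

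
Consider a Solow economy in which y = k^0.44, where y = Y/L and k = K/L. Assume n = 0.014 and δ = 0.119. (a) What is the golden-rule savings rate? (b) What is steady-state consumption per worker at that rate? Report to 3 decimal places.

(a) s_gold = 0.440; (b) c_gold ≈ 1.434

Capital per worker breaks even when investment replaces (n + δ)·k; here n + δ = 0.133.
For Cobb-Douglas, s_gold equals capital's share: s_gold = 0.44.
Maximizing c = f(k) − (n+δ)·k gives f'(k) = n+δ, i.e. 0.44·k^(0.44−1) = 0.133, so k_gold = (0.44/0.133)^(1/0.56) ≈ 8.4695.
y_gold = 8.4695^0.44 ≈ 2.5601; c_gold = (1−0.44)·y_gold ≈ 1.4337.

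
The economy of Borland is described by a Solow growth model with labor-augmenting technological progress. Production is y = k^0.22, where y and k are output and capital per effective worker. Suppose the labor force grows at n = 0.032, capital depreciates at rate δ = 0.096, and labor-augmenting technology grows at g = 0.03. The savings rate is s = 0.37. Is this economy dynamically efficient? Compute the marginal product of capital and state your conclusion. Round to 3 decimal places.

Break-even investment rate: n + g + δ = 0.032 + 0.03 + 0.096 = 0.158.
Steady-state k*: s·k^0.22 = 0.158·k gives k* = (0.37/0.158)^(1/0.78) ≈ 2.9770.
MPK = 0.22·2.9770^(-0.78) ≈ 0.0939.
MPK < n+g+δ = 0.158, so the economy is dynamically inefficient (over-saving).

dynamically inefficient; MPK ≈ 0.094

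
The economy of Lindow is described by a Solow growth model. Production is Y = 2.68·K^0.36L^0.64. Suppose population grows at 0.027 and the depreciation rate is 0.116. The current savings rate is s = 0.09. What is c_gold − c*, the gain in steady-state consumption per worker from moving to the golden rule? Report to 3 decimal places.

Δc ≈ 1.747

n + δ = 0.027 + 0.116 = 0.143.
Current steady state (s = 0.09): k* = (0.09·2.68/0.143)^(1/0.64) ≈ 2.2634, y* = 2.68·2.2634^0.36 ≈ 3.5962, c* = (1−0.09)·3.5962 ≈ 3.2726.
Maximizing c = f(k) − (n+δ)·k gives f'(k) = n+δ, i.e. 0.36·2.68·k^(0.36−1) = 0.143, so k_gold = (0.36·2.68/0.143)^(1/0.64) ≈ 19.7456.
y_gold = 2.68·19.7456^0.36 ≈ 7.8434, c_gold = y_gold − 0.143·k_gold ≈ 5.0198.
Gain: Δc = 5.0198 − 3.2726 ≈ 1.7472.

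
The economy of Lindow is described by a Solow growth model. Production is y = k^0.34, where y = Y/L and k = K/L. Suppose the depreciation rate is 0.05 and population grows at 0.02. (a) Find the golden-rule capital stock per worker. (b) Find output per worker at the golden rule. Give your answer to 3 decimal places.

(a) k_gold ≈ 10.964; (b) y_gold ≈ 2.257

Capital per worker breaks even when investment replaces (n + δ)·k; here n + δ = 0.07.
Maximizing c = f(k) − (n+δ)·k gives f'(k) = n+δ, i.e. 0.34·k^(0.34−1) = 0.07, so k_gold = (0.34/0.07)^(1/0.66) ≈ 10.9641.
y_gold = 10.9641^0.34 ≈ 2.2573.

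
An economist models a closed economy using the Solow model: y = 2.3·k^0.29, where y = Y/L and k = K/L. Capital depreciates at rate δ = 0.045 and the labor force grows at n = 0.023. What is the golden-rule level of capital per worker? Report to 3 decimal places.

k_gold ≈ 24.925

Break-even investment rate: n + δ = 0.023 + 0.045 = 0.068.
Golden rule sets MPK = n+δ: 0.29·2.3·k^(0.29−1) = 0.068, so k_gold = (0.29·2.3/0.068)^(1/0.71) ≈ 24.9255.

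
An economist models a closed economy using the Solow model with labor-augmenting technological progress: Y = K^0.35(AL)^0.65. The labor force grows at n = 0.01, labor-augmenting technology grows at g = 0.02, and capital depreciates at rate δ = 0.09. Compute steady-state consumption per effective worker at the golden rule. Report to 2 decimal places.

The effective depreciation rate is n + g + δ = 0.01 + 0.02 + 0.09 = 0.12.
Maximizing c = f(k) − (n+g+δ)·k gives f'(k) = n+g+δ, i.e. 0.35·k^(0.35−1) = 0.12, so k_gold = (0.35/0.12)^(1/0.65) ≈ 5.1905.
y_gold = 5.1905^0.35 ≈ 1.7796.
c_gold = y_gold − (n+g+δ)·k_gold = 1.7796 − 0.12·5.1905 ≈ 1.1567.

c_gold ≈ 1.16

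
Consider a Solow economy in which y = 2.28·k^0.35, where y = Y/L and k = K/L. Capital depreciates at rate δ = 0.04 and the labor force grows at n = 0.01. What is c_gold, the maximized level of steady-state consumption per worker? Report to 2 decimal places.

c_gold ≈ 6.59

Break-even investment rate: n + δ = 0.01 + 0.04 = 0.05.
At the golden rule the marginal product of capital equals n+δ: 0.35·2.28·k^(0.35−1) = 0.05. Solving, k_gold = (0.35·2.28/0.05)^(1/0.65) ≈ 70.9283.
y_gold = 2.28·70.9283^0.35 ≈ 10.1326.
c_gold = y_gold − (n+δ)·k_gold = 10.1326 − 0.05·70.9283 ≈ 6.5862.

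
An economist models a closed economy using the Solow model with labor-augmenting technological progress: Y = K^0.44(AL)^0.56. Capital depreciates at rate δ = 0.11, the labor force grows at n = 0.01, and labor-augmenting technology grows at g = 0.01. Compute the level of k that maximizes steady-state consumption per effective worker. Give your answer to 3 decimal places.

The effective depreciation rate is n + g + δ = 0.01 + 0.01 + 0.11 = 0.13.
Maximizing c = f(k) − (n+g+δ)·k gives f'(k) = n+g+δ, i.e. 0.44·k^(0.44−1) = 0.13, so k_gold = (0.44/0.13)^(1/0.56) ≈ 8.8217.

k_gold ≈ 8.822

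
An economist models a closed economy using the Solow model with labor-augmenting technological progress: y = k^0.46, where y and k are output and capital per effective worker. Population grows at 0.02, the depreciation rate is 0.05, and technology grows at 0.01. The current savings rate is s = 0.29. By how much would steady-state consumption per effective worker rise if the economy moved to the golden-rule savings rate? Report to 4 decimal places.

Δc ≈ 0.2695

Break-even investment rate: n + g + δ = 0.02 + 0.01 + 0.05 = 0.08.
Current steady state (s = 0.29): k* = (0.29/0.08)^(1/0.54) ≈ 10.8581, y* = 10.8581^0.46 ≈ 2.9953, c* = (1−0.29)·2.9953 ≈ 2.1267.
Golden rule sets MPK = n+g+δ: 0.46·k^(0.46−1) = 0.08, so k_gold = (0.46/0.08)^(1/0.54) ≈ 25.5148.
y_gold = 25.5148^0.46 ≈ 4.4374, c_gold = y_gold − 0.08·k_gold ≈ 2.3962.
Gain: Δc = 2.3962 − 2.1267 ≈ 0.2695.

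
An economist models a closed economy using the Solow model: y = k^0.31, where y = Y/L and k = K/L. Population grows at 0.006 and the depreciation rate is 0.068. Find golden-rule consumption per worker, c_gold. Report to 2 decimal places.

c_gold ≈ 1.31

Break-even investment rate: n + δ = 0.006 + 0.068 = 0.074.
Setting f'(k) = n+δ gives 0.31·k^(0.31−1) = 0.074, hence k_gold = (0.31/0.074)^(1/0.69) ≈ 7.9733.
y_gold = 7.9733^0.31 ≈ 1.9033.
c_gold = y_gold − (n+δ)·k_gold = 1.9033 − 0.074·7.9733 ≈ 1.3133.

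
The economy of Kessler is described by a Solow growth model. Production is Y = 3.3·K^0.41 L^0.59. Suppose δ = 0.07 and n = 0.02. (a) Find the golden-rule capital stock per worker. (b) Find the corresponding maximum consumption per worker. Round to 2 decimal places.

Break-even investment rate: n + δ = 0.02 + 0.07 = 0.09.
Golden rule sets MPK = n+δ: 0.41·3.3·k^(0.41−1) = 0.09, so k_gold = (0.41·3.3/0.09)^(1/0.59) ≈ 98.8573.
y_gold = 3.3·98.8573^0.41 ≈ 21.7004; c_gold = y_gold − 0.09·k_gold ≈ 12.8032.

(a) k_gold ≈ 98.86; (b) c_gold ≈ 12.80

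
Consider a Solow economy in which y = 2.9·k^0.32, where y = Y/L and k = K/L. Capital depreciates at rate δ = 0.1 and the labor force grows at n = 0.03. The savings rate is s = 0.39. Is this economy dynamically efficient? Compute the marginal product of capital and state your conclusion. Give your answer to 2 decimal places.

The effective depreciation rate is n + δ = 0.03 + 0.1 = 0.13.
Steady-state k*: s·A·k^0.32 = 0.13·k gives k* = (0.39·2.9/0.13)^(1/0.68) ≈ 24.0794.
MPK = 0.32·2.9·24.0794^(-0.68) ≈ 0.1067.
MPK < n+δ = 0.13, so the economy is dynamically inefficient (over-saving).

dynamically inefficient; MPK ≈ 0.11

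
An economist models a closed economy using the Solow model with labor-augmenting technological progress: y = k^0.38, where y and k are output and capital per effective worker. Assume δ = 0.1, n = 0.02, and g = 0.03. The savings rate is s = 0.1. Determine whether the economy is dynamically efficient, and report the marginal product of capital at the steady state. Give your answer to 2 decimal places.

dynamically efficient; MPK ≈ 0.57

The effective depreciation rate is n + g + δ = 0.02 + 0.03 + 0.1 = 0.15.
Steady-state k*: s·k^0.38 = 0.15·k gives k* = (0.1/0.15)^(1/0.62) ≈ 0.5200.
MPK = 0.38·0.5200^(-0.62) ≈ 0.5700.
MPK > n+g+δ = 0.15, so the economy is dynamically efficient (under-saving).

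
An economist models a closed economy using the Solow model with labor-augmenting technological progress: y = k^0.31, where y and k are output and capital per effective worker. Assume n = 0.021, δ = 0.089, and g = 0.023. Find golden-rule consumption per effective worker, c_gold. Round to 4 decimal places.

The effective depreciation rate is n + g + δ = 0.021 + 0.023 + 0.089 = 0.133.
Setting f'(k) = n+g+δ gives 0.31·k^(0.31−1) = 0.133, hence k_gold = (0.31/0.133)^(1/0.69) ≈ 3.4090.
y_gold = 3.4090^0.31 ≈ 1.4626.
c_gold = y_gold − (n+g+δ)·k_gold = 1.4626 − 0.133·3.4090 ≈ 1.0092.

c_gold ≈ 1.0092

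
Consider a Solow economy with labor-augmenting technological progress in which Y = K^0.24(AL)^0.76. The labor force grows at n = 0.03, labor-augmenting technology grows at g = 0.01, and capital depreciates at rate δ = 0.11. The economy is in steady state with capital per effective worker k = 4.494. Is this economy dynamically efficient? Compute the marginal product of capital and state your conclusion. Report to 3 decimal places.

dynamically inefficient; MPK ≈ 0.077

Break-even investment rate: n + g + δ = 0.03 + 0.01 + 0.11 = 0.15.
MPK = 0.24·k^(0.24−1) = 0.24·4.494^(-0.76) ≈ 0.0766.
MPK < 0.15, so the economy is dynamically inefficient (over-saving).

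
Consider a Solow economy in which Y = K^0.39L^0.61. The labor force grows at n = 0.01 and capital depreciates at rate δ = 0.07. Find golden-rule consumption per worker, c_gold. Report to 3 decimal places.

Break-even investment rate: n + δ = 0.01 + 0.07 = 0.08.
Golden rule sets MPK = n+δ: 0.39·k^(0.39−1) = 0.08, so k_gold = (0.39/0.08)^(1/0.61) ≈ 13.4223.
y_gold = 13.4223^0.39 ≈ 2.7533.
c_gold = y_gold − (n+δ)·k_gold = 2.7533 − 0.08·13.4223 ≈ 1.6795.

c_gold ≈ 1.680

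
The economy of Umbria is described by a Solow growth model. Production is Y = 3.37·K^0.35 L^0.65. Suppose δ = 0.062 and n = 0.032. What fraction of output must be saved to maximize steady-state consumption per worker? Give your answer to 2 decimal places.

n + δ = 0.032 + 0.062 = 0.094.
At the golden rule MPK = n+δ, and in any Cobb-Douglas steady state s = (n+δ)·k/y = MPK·k/y = capital's share 0.35.

s_gold = 0.35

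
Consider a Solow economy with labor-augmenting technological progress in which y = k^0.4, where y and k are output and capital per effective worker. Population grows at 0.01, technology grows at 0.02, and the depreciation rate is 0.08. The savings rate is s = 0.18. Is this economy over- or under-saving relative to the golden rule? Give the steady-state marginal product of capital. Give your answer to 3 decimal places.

The effective depreciation rate is n + g + δ = 0.01 + 0.02 + 0.08 = 0.11.
Steady-state k*: s·k^0.4 = 0.11·k gives k* = (0.18/0.11)^(1/0.6) ≈ 2.2723.
MPK = 0.4·2.2723^(-0.6) ≈ 0.2444.
MPK > n+g+δ = 0.11, so the economy is dynamically efficient (under-saving).

under-saving; MPK ≈ 0.244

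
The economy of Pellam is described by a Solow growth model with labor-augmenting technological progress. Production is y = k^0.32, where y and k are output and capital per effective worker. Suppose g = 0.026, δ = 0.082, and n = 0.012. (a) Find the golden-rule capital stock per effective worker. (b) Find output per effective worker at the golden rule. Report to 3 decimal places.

(a) k_gold ≈ 4.231; (b) y_gold ≈ 1.587

The effective depreciation rate is n + g + δ = 0.012 + 0.026 + 0.082 = 0.12.
Golden rule sets MPK = n+g+δ: 0.32·k^(0.32−1) = 0.12, so k_gold = (0.32/0.12)^(1/0.68) ≈ 4.2308.
y_gold = 4.2308^0.32 ≈ 1.5866.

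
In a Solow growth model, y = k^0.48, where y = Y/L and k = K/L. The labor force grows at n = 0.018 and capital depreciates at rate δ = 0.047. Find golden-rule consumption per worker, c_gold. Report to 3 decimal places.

Capital per worker breaks even when investment replaces (n + δ)·k; here n + δ = 0.065.
Maximizing c = f(k) − (n+δ)·k gives f'(k) = n+δ, i.e. 0.48·k^(0.48−1) = 0.065, so k_gold = (0.48/0.065)^(1/0.52) ≈ 46.7586.
y_gold = 46.7586^0.48 ≈ 6.3319.
c_gold = y_gold − (n+δ)·k_gold = 6.3319 − 0.065·46.7586 ≈ 3.2926.

c_gold ≈ 3.293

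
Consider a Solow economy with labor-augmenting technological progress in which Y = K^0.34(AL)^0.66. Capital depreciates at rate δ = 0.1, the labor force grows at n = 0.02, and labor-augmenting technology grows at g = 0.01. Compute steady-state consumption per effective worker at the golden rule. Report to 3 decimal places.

c_gold ≈ 1.083

The effective depreciation rate is n + g + δ = 0.02 + 0.01 + 0.1 = 0.13.
Setting f'(k) = n+g+δ gives 0.34·k^(0.34−1) = 0.13, hence k_gold = (0.34/0.13)^(1/0.66) ≈ 4.2917.
y_gold = 4.2917^0.34 ≈ 1.6409.
c_gold = y_gold − (n+g+δ)·k_gold = 1.6409 − 0.13·4.2917 ≈ 1.0830.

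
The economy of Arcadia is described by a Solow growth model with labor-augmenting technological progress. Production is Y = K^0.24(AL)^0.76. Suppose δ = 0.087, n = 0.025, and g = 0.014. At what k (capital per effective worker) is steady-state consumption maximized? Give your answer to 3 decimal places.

k_gold ≈ 2.335

Break-even investment rate: n + g + δ = 0.025 + 0.014 + 0.087 = 0.126.
At the golden rule the marginal product of capital equals n+g+δ: 0.24·k^(0.24−1) = 0.126. Solving, k_gold = (0.24/0.126)^(1/0.76) ≈ 2.3346.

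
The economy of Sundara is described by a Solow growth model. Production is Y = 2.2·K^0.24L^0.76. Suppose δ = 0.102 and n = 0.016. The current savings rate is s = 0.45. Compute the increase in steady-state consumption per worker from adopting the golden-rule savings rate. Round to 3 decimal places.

Δc ≈ 0.315

n + δ = 0.016 + 0.102 = 0.118.
Current steady state (s = 0.45): k* = (0.45·2.2/0.118)^(1/0.76) ≈ 16.4235, y* = 2.2·16.4235^0.24 ≈ 4.3066, c* = (1−0.45)·4.3066 ≈ 2.3686.
Golden rule sets MPK = n+δ: 0.24·2.2·k^(0.24−1) = 0.118, so k_gold = (0.24·2.2/0.118)^(1/0.76) ≈ 7.1821.
y_gold = 2.2·7.1821^0.24 ≈ 3.5312, c_gold = y_gold − 0.118·k_gold ≈ 2.6837.
Gain: Δc = 2.6837 − 2.3686 ≈ 0.3151.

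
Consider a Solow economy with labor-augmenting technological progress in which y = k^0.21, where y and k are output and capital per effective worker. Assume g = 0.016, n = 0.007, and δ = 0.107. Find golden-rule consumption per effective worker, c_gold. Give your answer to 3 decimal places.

c_gold ≈ 0.897

Break-even investment rate: n + g + δ = 0.007 + 0.016 + 0.107 = 0.13.
Maximizing c = f(k) − (n+g+δ)·k gives f'(k) = n+g+δ, i.e. 0.21·k^(0.21−1) = 0.13, so k_gold = (0.21/0.13)^(1/0.79) ≈ 1.8350.
y_gold = 1.8350^0.21 ≈ 1.1360.
c_gold = y_gold − (n+g+δ)·k_gold = 1.1360 − 0.13·1.8350 ≈ 0.8974.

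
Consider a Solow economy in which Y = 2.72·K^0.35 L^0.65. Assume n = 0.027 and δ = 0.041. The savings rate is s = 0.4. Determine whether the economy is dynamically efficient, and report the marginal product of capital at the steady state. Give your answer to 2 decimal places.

Break-even investment rate: n + δ = 0.027 + 0.041 = 0.068.
Steady-state k*: s·A·k^0.35 = 0.068·k gives k* = (0.4·2.72/0.068)^(1/0.65) ≈ 71.2020.
MPK = 0.35·2.72·71.2020^(-0.65) ≈ 0.0595.
MPK < n+δ = 0.068, so the economy is dynamically inefficient (over-saving).

dynamically inefficient; MPK ≈ 0.06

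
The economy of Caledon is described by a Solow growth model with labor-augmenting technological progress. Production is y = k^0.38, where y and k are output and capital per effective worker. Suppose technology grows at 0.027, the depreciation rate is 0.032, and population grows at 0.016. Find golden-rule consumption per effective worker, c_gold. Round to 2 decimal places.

Break-even investment rate: n + g + δ = 0.016 + 0.027 + 0.032 = 0.075.
Maximizing c = f(k) − (n+g+δ)·k gives f'(k) = n+g+δ, i.e. 0.38·k^(0.38−1) = 0.075, so k_gold = (0.38/0.075)^(1/0.62) ≈ 13.6977.
y_gold = 13.6977^0.38 ≈ 2.7035.
c_gold = y_gold − (n+g+δ)·k_gold = 2.7035 − 0.075·13.6977 ≈ 1.6762.

c_gold ≈ 1.68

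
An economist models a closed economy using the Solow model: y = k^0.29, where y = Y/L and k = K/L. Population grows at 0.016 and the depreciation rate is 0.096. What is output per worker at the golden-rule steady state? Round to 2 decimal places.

y_gold ≈ 1.47

The effective depreciation rate is n + δ = 0.016 + 0.096 = 0.112.
Maximizing c = f(k) − (n+δ)·k gives f'(k) = n+δ, i.e. 0.29·k^(0.29−1) = 0.112, so k_gold = (0.29/0.112)^(1/0.71) ≈ 3.8189.
Output: y_gold = k_gold^0.29 = 3.8189^0.29 ≈ 1.4749.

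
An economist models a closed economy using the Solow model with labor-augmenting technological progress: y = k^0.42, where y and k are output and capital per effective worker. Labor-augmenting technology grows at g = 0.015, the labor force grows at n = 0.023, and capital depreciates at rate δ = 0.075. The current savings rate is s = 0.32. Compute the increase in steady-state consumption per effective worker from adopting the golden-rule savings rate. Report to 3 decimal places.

Δc ≈ 0.056

n + g + δ = 0.023 + 0.015 + 0.075 = 0.113.
Current steady state (s = 0.32): k* = (0.32/0.113)^(1/0.58) ≈ 6.0177, y* = 6.0177^0.42 ≈ 2.1250, c* = (1−0.32)·2.1250 ≈ 1.4450.
At the golden rule the marginal product of capital equals n+g+δ: 0.42·k^(0.42−1) = 0.113. Solving, k_gold = (0.42/0.113)^(1/0.58) ≈ 9.6173.
y_gold = 9.6173^0.42 ≈ 2.5875, c_gold = y_gold − 0.113·k_gold ≈ 1.5008.
Gain: Δc = 1.5008 − 1.4450 ≈ 0.0557.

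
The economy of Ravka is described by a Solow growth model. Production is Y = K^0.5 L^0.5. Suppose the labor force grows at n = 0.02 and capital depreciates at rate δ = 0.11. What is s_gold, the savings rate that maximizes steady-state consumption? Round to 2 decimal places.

The effective depreciation rate is n + δ = 0.02 + 0.11 = 0.13.
At the golden rule MPK = n+δ, and in any Cobb-Douglas steady state s = (n+δ)·k/y = MPK·k/y = capital's share 0.5.

s_gold = 0.50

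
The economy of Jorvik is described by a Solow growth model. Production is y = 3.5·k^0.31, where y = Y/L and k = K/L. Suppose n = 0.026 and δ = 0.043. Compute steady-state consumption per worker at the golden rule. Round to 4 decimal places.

c_gold ≈ 8.3274

Break-even investment rate: n + δ = 0.026 + 0.043 = 0.069.
Maximizing c = f(k) − (n+δ)·k gives f'(k) = n+δ, i.e. 0.31·3.5·k^(0.31−1) = 0.069, so k_gold = (0.31·3.5/0.069)^(1/0.69) ≈ 54.2219.
y_gold = 3.5·54.2219^0.31 ≈ 12.0687.
c_gold = y_gold − (n+δ)·k_gold = 12.0687 − 0.069·54.2219 ≈ 8.3274.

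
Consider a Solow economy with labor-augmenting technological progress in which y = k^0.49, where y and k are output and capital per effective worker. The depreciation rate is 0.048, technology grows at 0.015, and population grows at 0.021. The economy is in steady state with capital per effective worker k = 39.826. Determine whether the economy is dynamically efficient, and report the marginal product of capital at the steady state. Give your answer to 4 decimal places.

dynamically inefficient; MPK ≈ 0.0748

Break-even investment rate: n + g + δ = 0.021 + 0.015 + 0.048 = 0.084.
MPK = 0.49·k^(0.49−1) = 0.49·39.826^(-0.51) ≈ 0.0748.
MPK < 0.084, so the economy is dynamically inefficient (over-saving).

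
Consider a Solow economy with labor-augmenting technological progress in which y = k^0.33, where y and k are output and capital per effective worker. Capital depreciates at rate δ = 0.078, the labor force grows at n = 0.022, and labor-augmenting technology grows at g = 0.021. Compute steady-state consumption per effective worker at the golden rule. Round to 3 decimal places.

n + g + δ = 0.022 + 0.021 + 0.078 = 0.121.
Golden rule sets MPK = n+g+δ: 0.33·k^(0.33−1) = 0.121, so k_gold = (0.33/0.121)^(1/0.67) ≈ 4.4703.
y_gold = 4.4703^0.33 ≈ 1.6391.
c_gold = y_gold − (n+g+δ)·k_gold = 1.6391 − 0.121·4.4703 ≈ 1.0982.

c_gold ≈ 1.098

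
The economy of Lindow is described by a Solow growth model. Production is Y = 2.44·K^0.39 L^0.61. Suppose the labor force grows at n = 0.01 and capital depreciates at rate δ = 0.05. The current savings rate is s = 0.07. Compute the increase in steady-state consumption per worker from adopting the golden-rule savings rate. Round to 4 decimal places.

n + δ = 0.01 + 0.05 = 0.06.
Current steady state (s = 0.07): k* = (0.07·2.44/0.06)^(1/0.61) ≈ 5.5567, y* = 2.44·5.5567^0.39 ≈ 4.7629, c* = (1−0.07)·4.7629 ≈ 4.4295.
Setting f'(k) = n+δ gives 0.39·2.44·k^(0.39−1) = 0.06, hence k_gold = (0.39·2.44/0.06)^(1/0.61) ≈ 92.8347.
y_gold = 2.44·92.8347^0.39 ≈ 14.2823, c_gold = y_gold − 0.06·k_gold ≈ 8.7122.
Gain: Δc = 8.7122 − 4.4295 ≈ 4.2827.

Δc ≈ 4.2827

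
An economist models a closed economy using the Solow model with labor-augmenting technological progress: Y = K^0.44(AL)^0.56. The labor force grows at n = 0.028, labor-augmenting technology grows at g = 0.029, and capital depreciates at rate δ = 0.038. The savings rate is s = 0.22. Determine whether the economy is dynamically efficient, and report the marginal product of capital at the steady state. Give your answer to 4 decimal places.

Break-even investment rate: n + g + δ = 0.028 + 0.029 + 0.038 = 0.095.
Steady-state k*: s·k^0.44 = 0.095·k gives k* = (0.22/0.095)^(1/0.56) ≈ 4.4797.
MPK = 0.44·4.4797^(-0.56) ≈ 0.1900.
MPK > n+g+δ = 0.095, so the economy is dynamically efficient (under-saving).

dynamically efficient; MPK ≈ 0.1900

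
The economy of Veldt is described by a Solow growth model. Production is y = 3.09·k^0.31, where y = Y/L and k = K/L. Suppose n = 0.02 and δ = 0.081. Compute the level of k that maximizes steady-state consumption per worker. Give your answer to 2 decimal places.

k_gold ≈ 26.06

n + δ = 0.02 + 0.081 = 0.101.
Setting f'(k) = n+δ gives 0.31·3.09·k^(0.31−1) = 0.101, hence k_gold = (0.31·3.09/0.101)^(1/0.69) ≈ 26.0580.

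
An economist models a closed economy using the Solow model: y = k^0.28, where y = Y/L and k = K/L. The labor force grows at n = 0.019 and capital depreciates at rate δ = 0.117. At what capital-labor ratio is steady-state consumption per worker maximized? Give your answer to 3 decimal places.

k_gold ≈ 2.726

Capital per worker breaks even when investment replaces (n + δ)·k; here n + δ = 0.136.
At the golden rule the marginal product of capital equals n+δ: 0.28·k^(0.28−1) = 0.136. Solving, k_gold = (0.28/0.136)^(1/0.72) ≈ 2.7264.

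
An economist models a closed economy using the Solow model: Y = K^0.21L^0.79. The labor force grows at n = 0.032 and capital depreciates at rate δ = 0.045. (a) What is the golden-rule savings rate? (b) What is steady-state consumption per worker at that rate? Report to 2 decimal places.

Break-even investment rate: n + δ = 0.032 + 0.045 = 0.077.
For Cobb-Douglas, s_gold equals capital's share: s_gold = 0.21.
Setting f'(k) = n+δ gives 0.21·k^(0.21−1) = 0.077, hence k_gold = (0.21/0.077)^(1/0.79) ≈ 3.5609.
y_gold = 3.5609^0.21 ≈ 1.3056; c_gold = (1−0.21)·y_gold ≈ 1.0315.

(a) s_gold = 0.21; (b) c_gold ≈ 1.03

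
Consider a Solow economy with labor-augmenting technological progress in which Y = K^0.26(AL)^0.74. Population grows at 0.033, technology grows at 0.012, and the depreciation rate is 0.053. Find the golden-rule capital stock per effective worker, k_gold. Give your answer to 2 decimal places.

k_gold ≈ 3.74

The effective depreciation rate is n + g + δ = 0.033 + 0.012 + 0.053 = 0.098.
Golden rule sets MPK = n+g+δ: 0.26·k^(0.26−1) = 0.098, so k_gold = (0.26/0.098)^(1/0.74) ≈ 3.7379.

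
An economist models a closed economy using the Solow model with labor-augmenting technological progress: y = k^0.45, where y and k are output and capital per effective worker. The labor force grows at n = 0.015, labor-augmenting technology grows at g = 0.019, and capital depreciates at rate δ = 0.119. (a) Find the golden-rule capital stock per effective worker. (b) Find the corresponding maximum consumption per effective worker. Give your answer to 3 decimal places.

Break-even investment rate: n + g + δ = 0.015 + 0.019 + 0.119 = 0.153.
Maximizing c = f(k) − (n+g+δ)·k gives f'(k) = n+g+δ, i.e. 0.45·k^(0.45−1) = 0.153, so k_gold = (0.45/0.153)^(1/0.55) ≈ 7.1098.
y_gold = 7.1098^0.45 ≈ 2.4173; c_gold = y_gold − 0.153·k_gold ≈ 1.3295.

(a) k_gold ≈ 7.110; (b) c_gold ≈ 1.330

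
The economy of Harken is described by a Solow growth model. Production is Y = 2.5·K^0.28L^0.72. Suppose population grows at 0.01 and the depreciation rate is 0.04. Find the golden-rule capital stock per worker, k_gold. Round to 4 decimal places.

Break-even investment rate: n + δ = 0.01 + 0.04 = 0.05.
Setting f'(k) = n+δ gives 0.28·2.5·k^(0.28−1) = 0.05, hence k_gold = (0.28·2.5/0.05)^(1/0.72) ≈ 39.0701.

k_gold ≈ 39.0701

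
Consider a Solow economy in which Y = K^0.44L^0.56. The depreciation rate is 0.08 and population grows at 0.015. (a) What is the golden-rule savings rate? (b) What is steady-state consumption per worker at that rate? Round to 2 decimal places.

(a) s_gold = 0.44; (b) c_gold ≈ 1.87

The effective depreciation rate is n + δ = 0.015 + 0.08 = 0.095.
For Cobb-Douglas, s_gold equals capital's share: s_gold = 0.44.
At the golden rule the marginal product of capital equals n+δ: 0.44·k^(0.44−1) = 0.095. Solving, k_gold = (0.44/0.095)^(1/0.56) ≈ 15.4455.
y_gold = 15.4455^0.44 ≈ 3.3348; c_gold = (1−0.44)·y_gold ≈ 1.8675.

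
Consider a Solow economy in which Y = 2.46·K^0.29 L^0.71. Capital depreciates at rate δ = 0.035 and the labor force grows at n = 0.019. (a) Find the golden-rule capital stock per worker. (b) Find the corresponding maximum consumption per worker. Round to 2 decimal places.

Break-even investment rate: n + δ = 0.019 + 0.035 = 0.054.
Golden rule sets MPK = n+δ: 0.29·2.46·k^(0.29−1) = 0.054, so k_gold = (0.29·2.46/0.054)^(1/0.71) ≈ 37.9130.
y_gold = 2.46·37.9130^0.29 ≈ 7.0597; c_gold = y_gold − 0.054·k_gold ≈ 5.0124.

(a) k_gold ≈ 37.91; (b) c_gold ≈ 5.01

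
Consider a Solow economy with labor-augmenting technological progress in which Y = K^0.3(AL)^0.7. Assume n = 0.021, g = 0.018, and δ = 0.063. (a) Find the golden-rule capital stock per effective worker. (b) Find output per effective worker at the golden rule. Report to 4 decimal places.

(a) k_gold ≈ 4.6700; (b) y_gold ≈ 1.5878

n + g + δ = 0.021 + 0.018 + 0.063 = 0.102.
Golden rule sets MPK = n+g+δ: 0.3·k^(0.3−1) = 0.102, so k_gold = (0.3/0.102)^(1/0.7) ≈ 4.6700.
y_gold = 4.6700^0.3 ≈ 1.5878.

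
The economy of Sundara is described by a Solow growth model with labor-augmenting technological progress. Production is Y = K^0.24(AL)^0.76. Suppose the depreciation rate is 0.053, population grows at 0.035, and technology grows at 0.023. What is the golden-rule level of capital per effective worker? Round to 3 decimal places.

The effective depreciation rate is n + g + δ = 0.035 + 0.023 + 0.053 = 0.111.
Maximizing c = f(k) − (n+g+δ)·k gives f'(k) = n+g+δ, i.e. 0.24·k^(0.24−1) = 0.111, so k_gold = (0.24/0.111)^(1/0.76) ≈ 2.7583.

k_gold ≈ 2.758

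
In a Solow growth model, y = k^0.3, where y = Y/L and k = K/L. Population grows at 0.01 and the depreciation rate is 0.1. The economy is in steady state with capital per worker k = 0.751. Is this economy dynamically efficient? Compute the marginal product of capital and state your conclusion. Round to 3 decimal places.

dynamically efficient; MPK ≈ 0.367

Capital per worker breaks even when investment replaces (n + δ)·k; here n + δ = 0.11.
MPK = 0.3·k^(0.3−1) = 0.3·0.751^(-0.7) ≈ 0.3666.
MPK > 0.11, so the economy is dynamically efficient (under-saving).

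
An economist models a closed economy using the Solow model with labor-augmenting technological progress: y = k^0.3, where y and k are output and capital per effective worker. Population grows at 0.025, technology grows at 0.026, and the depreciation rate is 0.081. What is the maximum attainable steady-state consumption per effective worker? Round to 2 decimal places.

The effective depreciation rate is n + g + δ = 0.025 + 0.026 + 0.081 = 0.132.
Golden rule sets MPK = n+g+δ: 0.3·k^(0.3−1) = 0.132, so k_gold = (0.3/0.132)^(1/0.7) ≈ 3.2311.
y_gold = 3.2311^0.3 ≈ 1.4217.
c_gold = y_gold − (n+g+δ)·k_gold = 1.4217 − 0.132·3.2311 ≈ 0.9952.

c_gold ≈ 1.00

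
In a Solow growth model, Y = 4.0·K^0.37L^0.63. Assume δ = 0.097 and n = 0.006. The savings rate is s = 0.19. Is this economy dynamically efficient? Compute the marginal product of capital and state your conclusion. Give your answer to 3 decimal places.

dynamically efficient; MPK ≈ 0.201

n + δ = 0.006 + 0.097 = 0.103.
Steady-state k*: s·A·k^0.37 = 0.103·k gives k* = (0.19·4.0/0.103)^(1/0.63) ≈ 23.8638.
MPK = 0.37·4.0·23.8638^(-0.63) ≈ 0.2006.
MPK > n+δ = 0.103, so the economy is dynamically efficient (under-saving).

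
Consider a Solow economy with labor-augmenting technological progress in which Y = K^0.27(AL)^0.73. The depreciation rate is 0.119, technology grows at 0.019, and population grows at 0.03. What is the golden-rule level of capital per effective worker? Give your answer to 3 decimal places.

Break-even investment rate: n + g + δ = 0.03 + 0.019 + 0.119 = 0.168.
At the golden rule the marginal product of capital equals n+g+δ: 0.27·k^(0.27−1) = 0.168. Solving, k_gold = (0.27/0.168)^(1/0.73) ≈ 1.9154.

k_gold ≈ 1.915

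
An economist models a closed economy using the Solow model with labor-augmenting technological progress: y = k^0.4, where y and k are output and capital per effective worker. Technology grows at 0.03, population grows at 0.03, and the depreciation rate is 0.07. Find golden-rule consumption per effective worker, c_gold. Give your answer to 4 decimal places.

n + g + δ = 0.03 + 0.03 + 0.07 = 0.13.
Setting f'(k) = n+g+δ gives 0.4·k^(0.4−1) = 0.13, hence k_gold = (0.4/0.13)^(1/0.6) ≈ 6.5092.
y_gold = 6.5092^0.4 ≈ 2.1155.
c_gold = y_gold − (n+g+δ)·k_gold = 2.1155 − 0.13·6.5092 ≈ 1.2693.

c_gold ≈ 1.2693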